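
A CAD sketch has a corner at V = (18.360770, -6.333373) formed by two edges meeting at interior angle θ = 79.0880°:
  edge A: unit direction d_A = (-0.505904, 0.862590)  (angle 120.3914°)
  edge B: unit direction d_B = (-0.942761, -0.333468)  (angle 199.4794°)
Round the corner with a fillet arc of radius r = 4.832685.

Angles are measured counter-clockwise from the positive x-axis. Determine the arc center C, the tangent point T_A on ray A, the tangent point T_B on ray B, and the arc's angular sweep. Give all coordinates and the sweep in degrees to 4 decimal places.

bisector direction at 159.9354° = (-0.939306,0.343079)
center distance |VC| = r/sin(θ/2) = 4.832685/sin(39.5440°) = 7.590558
C = V + |VC|·bis = (11.2309,-3.7292)
T_A = V + ((C−V)·d_A)·d_A = V + 5.8534·d_A = (15.3995,-1.2843)
T_B = V + ((C−V)·d_B)·d_B = V + 5.8534·d_B = (12.8425,-8.2853)
sweep = 180° − θ = 100.9120°

center=(11.2309,-3.7292) T_A=(15.3995,-1.2843) T_B=(12.8425,-8.2853) sweep=100.9120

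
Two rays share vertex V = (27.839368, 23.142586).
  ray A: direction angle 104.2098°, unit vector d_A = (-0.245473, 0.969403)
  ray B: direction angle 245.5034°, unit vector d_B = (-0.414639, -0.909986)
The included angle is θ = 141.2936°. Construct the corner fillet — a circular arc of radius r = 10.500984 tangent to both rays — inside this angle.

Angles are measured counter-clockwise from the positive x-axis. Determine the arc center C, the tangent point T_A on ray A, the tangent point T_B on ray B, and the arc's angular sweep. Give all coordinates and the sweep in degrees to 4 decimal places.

center=(16.7543,24.1404) T_A=(26.9340,26.7181) T_B=(26.3100,19.7862) sweep=38.7064

bisector direction at 174.8566° = (-0.995973,0.089649)
center distance |VC| = r/sin(θ/2) = 10.500984/sin(70.6468°) = 11.129894
C = V + |VC|·bis = (16.7543,24.1404)
T_A = V + ((C−V)·d_A)·d_A = V + 3.6883·d_A = (26.9340,26.7181)
T_B = V + ((C−V)·d_B)·d_B = V + 3.6883·d_B = (26.3100,19.7862)
sweep = 180° − θ = 38.7064°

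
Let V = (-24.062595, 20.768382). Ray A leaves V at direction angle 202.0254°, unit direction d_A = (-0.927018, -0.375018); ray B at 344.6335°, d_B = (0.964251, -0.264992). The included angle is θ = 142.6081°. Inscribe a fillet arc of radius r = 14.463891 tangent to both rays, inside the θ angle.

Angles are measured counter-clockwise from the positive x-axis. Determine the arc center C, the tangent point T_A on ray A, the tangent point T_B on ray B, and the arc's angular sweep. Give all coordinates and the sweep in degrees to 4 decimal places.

center=(-23.1758,5.5245) T_A=(-28.6000,18.9328) T_B=(-19.3430,19.4713) sweep=37.3919

bisector direction at 273.3294° = (0.058077,-0.998312)
center distance |VC| = r/sin(θ/2) = 14.463891/sin(71.3041°) = 15.269624
C = V + |VC|·bis = (-23.1758,5.5245)
T_A = V + ((C−V)·d_A)·d_A = V + 4.8946·d_A = (-28.6000,18.9328)
T_B = V + ((C−V)·d_B)·d_B = V + 4.8946·d_B = (-19.3430,19.4713)
sweep = 180° − θ = 37.3919°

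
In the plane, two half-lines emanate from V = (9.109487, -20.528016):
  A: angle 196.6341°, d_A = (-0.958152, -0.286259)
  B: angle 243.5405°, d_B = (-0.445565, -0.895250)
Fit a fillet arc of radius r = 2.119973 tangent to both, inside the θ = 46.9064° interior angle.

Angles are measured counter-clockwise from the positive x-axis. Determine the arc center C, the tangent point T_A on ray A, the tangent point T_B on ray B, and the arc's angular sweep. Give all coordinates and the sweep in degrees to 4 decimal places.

center=(5.0343,-23.9581) T_A=(4.4275,-21.9268) T_B=(6.9322,-24.9027) sweep=133.0936

bisector direction at 220.0873° = (-0.765064,-0.643954)
center distance |VC| = r/sin(θ/2) = 2.119973/sin(23.4532°) = 5.326567
C = V + |VC|·bis = (5.0343,-23.9581)
T_A = V + ((C−V)·d_A)·d_A = V + 4.8865·d_A = (4.4275,-21.9268)
T_B = V + ((C−V)·d_B)·d_B = V + 4.8865·d_B = (6.9322,-24.9027)
sweep = 180° − θ = 133.0936°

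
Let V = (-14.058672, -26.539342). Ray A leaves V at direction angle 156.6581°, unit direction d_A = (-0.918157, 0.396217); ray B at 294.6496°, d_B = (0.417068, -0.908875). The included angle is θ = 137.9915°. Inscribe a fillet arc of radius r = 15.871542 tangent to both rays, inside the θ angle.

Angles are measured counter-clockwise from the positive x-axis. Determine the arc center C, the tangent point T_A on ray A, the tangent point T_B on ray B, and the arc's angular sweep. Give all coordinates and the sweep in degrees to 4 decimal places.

bisector direction at 225.6538° = (-0.698992,-0.715130)
center distance |VC| = r/sin(θ/2) = 15.871542/sin(68.9958°) = 17.001207
C = V + |VC|·bis = (-25.9424,-38.6974)
T_A = V + ((C−V)·d_A)·d_A = V + 6.0939·d_A = (-19.6538,-24.1248)
T_B = V + ((C−V)·d_B)·d_B = V + 6.0939·d_B = (-11.5171,-32.0779)
sweep = 180° − θ = 42.0085°

center=(-25.9424,-38.6974) T_A=(-19.6538,-24.1248) T_B=(-11.5171,-32.0779) sweep=42.0085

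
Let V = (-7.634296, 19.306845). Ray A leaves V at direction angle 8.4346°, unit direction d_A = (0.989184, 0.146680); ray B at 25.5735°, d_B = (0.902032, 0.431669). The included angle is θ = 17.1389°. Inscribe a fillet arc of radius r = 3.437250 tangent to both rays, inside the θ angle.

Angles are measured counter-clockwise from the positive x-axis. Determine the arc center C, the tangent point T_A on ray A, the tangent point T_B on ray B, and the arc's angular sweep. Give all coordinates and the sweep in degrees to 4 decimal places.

center=(14.4248,26.0527) T_A=(14.9290,22.6526) T_B=(12.9411,29.1532) sweep=162.8611

bisector direction at 17.0041° = (0.956284,0.292439)
center distance |VC| = r/sin(θ/2) = 3.437250/sin(8.5694°) = 23.067535
C = V + |VC|·bis = (14.4248,26.0527)
T_A = V + ((C−V)·d_A)·d_A = V + 22.8100·d_A = (14.9290,22.6526)
T_B = V + ((C−V)·d_B)·d_B = V + 22.8100·d_B = (12.9411,29.1532)
sweep = 180° − θ = 162.8611°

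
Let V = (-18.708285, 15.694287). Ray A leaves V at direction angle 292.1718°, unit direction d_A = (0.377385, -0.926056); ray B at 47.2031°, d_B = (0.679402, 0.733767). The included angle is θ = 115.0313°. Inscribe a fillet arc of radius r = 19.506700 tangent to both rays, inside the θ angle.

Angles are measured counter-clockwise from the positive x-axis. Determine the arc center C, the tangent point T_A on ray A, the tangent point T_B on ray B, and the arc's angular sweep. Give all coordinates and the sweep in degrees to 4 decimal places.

bisector direction at 349.6875° = (0.983846,-0.179018)
center distance |VC| = r/sin(θ/2) = 19.506700/sin(57.5157°) = 23.124857
C = V + |VC|·bis = (4.0430,11.5545)
T_A = V + ((C−V)·d_A)·d_A = V + 12.4196·d_A = (-14.0213,4.1930)
T_B = V + ((C−V)·d_B)·d_B = V + 12.4196·d_B = (-10.2704,24.8074)
sweep = 180° − θ = 64.9687°

center=(4.0430,11.5545) T_A=(-14.0213,4.1930) T_B=(-10.2704,24.8074) sweep=64.9687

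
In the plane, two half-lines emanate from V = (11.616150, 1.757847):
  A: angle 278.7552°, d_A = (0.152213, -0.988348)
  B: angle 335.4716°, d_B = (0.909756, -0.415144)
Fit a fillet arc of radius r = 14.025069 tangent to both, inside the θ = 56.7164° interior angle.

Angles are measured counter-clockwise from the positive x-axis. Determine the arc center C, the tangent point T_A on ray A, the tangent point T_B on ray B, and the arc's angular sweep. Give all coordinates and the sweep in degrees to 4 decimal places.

bisector direction at 307.1134° = (0.603395,-0.797443)
center distance |VC| = r/sin(θ/2) = 14.025069/sin(28.3582°) = 29.527559
C = V + |VC|·bis = (29.4329,-21.7887)
T_A = V + ((C−V)·d_A)·d_A = V + 25.9841·d_A = (15.5713,-23.9235)
T_B = V + ((C−V)·d_B)·d_B = V + 25.9841·d_B = (35.2553,-9.0293)
sweep = 180° − θ = 123.2836°

center=(29.4329,-21.7887) T_A=(15.5713,-23.9235) T_B=(35.2553,-9.0293) sweep=123.2836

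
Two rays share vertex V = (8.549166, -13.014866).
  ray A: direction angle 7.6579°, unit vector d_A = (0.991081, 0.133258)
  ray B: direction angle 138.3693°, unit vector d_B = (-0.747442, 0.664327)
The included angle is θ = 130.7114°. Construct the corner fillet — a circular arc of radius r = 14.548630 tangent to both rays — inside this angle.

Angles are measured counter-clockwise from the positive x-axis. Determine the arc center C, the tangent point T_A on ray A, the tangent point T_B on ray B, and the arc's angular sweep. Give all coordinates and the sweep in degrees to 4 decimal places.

center=(13.2254,2.2934) T_A=(15.1641,-12.1254) T_B=(3.5604,-8.5808) sweep=49.2886

bisector direction at 73.0136° = (0.292145,0.956374)
center distance |VC| = r/sin(θ/2) = 14.548630/sin(65.3557°) = 16.006608
C = V + |VC|·bis = (13.2254,2.2934)
T_A = V + ((C−V)·d_A)·d_A = V + 6.6745·d_A = (15.1641,-12.1254)
T_B = V + ((C−V)·d_B)·d_B = V + 6.6745·d_B = (3.5604,-8.5808)
sweep = 180° − θ = 49.2886°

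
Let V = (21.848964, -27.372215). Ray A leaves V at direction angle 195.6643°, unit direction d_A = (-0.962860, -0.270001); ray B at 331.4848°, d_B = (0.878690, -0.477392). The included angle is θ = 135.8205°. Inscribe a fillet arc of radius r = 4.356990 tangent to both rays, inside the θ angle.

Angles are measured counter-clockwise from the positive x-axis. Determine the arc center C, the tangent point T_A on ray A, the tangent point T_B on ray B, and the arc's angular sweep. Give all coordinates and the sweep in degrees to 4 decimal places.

bisector direction at 263.5746° = (-0.111910,-0.993718)
center distance |VC| = r/sin(θ/2) = 4.356990/sin(67.9103°) = 4.702147
C = V + |VC|·bis = (21.3227,-32.0448)
T_A = V + ((C−V)·d_A)·d_A = V + 1.7683·d_A = (20.1464,-27.8497)
T_B = V + ((C−V)·d_B)·d_B = V + 1.7683·d_B = (23.4027,-28.2164)
sweep = 180° − θ = 44.1795°

center=(21.3227,-32.0448) T_A=(20.1464,-27.8497) T_B=(23.4027,-28.2164) sweep=44.1795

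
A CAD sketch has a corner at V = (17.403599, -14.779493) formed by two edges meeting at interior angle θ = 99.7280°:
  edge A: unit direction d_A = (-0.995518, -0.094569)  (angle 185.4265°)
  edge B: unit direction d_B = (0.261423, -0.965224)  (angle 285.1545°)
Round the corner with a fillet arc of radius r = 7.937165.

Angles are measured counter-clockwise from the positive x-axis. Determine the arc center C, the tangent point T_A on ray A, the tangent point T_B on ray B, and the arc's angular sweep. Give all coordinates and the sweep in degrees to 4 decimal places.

bisector direction at 235.2905° = (-0.569416,-0.822050)
center distance |VC| = r/sin(θ/2) = 7.937165/sin(49.8640°) = 10.381940
C = V + |VC|·bis = (11.4920,-23.3140)
T_A = V + ((C−V)·d_A)·d_A = V + 6.6922·d_A = (10.7413,-15.4124)
T_B = V + ((C−V)·d_B)·d_B = V + 6.6922·d_B = (19.1531,-21.2390)
sweep = 180° − θ = 80.2720°

center=(11.4920,-23.3140) T_A=(10.7413,-15.4124) T_B=(19.1531,-21.2390) sweep=80.2720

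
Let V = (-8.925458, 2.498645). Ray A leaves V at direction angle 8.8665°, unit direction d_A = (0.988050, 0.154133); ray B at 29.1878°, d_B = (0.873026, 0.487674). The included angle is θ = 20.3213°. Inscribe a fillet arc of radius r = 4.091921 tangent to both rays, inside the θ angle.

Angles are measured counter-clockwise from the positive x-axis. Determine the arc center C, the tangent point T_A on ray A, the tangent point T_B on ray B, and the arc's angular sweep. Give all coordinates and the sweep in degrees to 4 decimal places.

center=(13.0029,10.0608) T_A=(13.6336,6.0178) T_B=(11.0074,13.6332) sweep=159.6787

bisector direction at 19.0272° = (0.945364,0.326016)
center distance |VC| = r/sin(θ/2) = 4.091921/sin(10.1607°) = 23.195678
C = V + |VC|·bis = (13.0029,10.0608)
T_A = V + ((C−V)·d_A)·d_A = V + 22.8319·d_A = (13.6336,6.0178)
T_B = V + ((C−V)·d_B)·d_B = V + 22.8319·d_B = (11.0074,13.6332)
sweep = 180° − θ = 159.6787°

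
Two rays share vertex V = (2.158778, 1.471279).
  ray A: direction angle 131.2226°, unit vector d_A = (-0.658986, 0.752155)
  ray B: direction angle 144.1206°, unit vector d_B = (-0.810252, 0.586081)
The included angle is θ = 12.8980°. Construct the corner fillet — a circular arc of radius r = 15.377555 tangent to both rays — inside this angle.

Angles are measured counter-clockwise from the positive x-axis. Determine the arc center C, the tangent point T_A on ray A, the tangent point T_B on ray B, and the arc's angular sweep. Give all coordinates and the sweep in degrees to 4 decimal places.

bisector direction at 137.6716° = (-0.739297,0.673379)
center distance |VC| = r/sin(θ/2) = 15.377555/sin(6.4490°) = 136.909927
C = V + |VC|·bis = (-99.0584,93.6636)
T_A = V + ((C−V)·d_A)·d_A = V + 136.0436·d_A = (-87.4921,103.7972)
T_B = V + ((C−V)·d_B)·d_B = V + 136.0436·d_B = (-108.0709,81.2039)
sweep = 180° − θ = 167.1020°

center=(-99.0584,93.6636) T_A=(-87.4921,103.7972) T_B=(-108.0709,81.2039) sweep=167.1020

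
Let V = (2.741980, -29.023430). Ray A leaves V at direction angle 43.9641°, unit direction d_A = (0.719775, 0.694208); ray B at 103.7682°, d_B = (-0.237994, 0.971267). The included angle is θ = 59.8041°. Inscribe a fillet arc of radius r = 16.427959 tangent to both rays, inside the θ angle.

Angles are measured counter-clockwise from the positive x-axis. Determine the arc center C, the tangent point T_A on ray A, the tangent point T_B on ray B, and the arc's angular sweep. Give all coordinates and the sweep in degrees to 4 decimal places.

center=(11.8992,2.6322) T_A=(23.3036,-9.1922) T_B=(-4.0567,-1.2775) sweep=120.1959

bisector direction at 73.8662° = (0.277882,0.960615)
center distance |VC| = r/sin(θ/2) = 16.427959/sin(29.9020°) = 32.953542
C = V + |VC|·bis = (11.8992,2.6322)
T_A = V + ((C−V)·d_A)·d_A = V + 28.5667·d_A = (23.3036,-9.1922)
T_B = V + ((C−V)·d_B)·d_B = V + 28.5667·d_B = (-4.0567,-1.2775)
sweep = 180° − θ = 120.1959°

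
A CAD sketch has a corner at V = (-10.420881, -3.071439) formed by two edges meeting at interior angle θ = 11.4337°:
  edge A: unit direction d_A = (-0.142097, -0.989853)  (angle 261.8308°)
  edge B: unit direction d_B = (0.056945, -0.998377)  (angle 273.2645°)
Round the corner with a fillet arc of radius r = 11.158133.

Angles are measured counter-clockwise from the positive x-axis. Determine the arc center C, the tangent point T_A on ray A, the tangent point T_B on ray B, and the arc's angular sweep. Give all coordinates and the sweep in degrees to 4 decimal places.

center=(-15.2139,-114.9844) T_A=(-26.2588,-113.3988) T_B=(-4.0738,-114.3490) sweep=168.5663

bisector direction at 267.5477° = (-0.042789,-0.999084)
center distance |VC| = r/sin(θ/2) = 11.158133/sin(5.7168°) = 112.015525
C = V + |VC|·bis = (-15.2139,-114.9844)
T_A = V + ((C−V)·d_A)·d_A = V + 111.4584·d_A = (-26.2588,-113.3988)
T_B = V + ((C−V)·d_B)·d_B = V + 111.4584·d_B = (-4.0738,-114.3490)
sweep = 180° − θ = 168.5663°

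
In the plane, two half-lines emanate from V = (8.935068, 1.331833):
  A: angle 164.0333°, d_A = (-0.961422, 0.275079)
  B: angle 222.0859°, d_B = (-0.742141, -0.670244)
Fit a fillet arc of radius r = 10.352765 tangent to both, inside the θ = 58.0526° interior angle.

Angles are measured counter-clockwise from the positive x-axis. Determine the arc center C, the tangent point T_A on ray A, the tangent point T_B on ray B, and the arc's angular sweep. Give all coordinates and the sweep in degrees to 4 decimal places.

center=(-11.8497,-3.4895) T_A=(-9.0019,6.4639) T_B=(-4.9108,-11.1727) sweep=121.9474

bisector direction at 193.0596° = (-0.974136,-0.225964)
center distance |VC| = r/sin(θ/2) = 10.352765/sin(29.0263°) = 21.336623
C = V + |VC|·bis = (-11.8497,-3.4895)
T_A = V + ((C−V)·d_A)·d_A = V + 18.6567·d_A = (-9.0019,6.4639)
T_B = V + ((C−V)·d_B)·d_B = V + 18.6567·d_B = (-4.9108,-11.1727)
sweep = 180° − θ = 121.9474°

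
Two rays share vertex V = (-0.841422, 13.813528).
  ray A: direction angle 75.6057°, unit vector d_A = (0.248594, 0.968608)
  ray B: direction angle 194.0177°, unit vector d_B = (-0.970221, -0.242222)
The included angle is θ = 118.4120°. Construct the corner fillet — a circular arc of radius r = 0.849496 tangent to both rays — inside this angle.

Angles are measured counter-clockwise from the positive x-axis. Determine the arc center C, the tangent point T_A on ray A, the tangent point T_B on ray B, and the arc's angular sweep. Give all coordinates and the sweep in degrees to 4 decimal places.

center=(-1.5384,14.5151) T_A=(-0.7156,14.3039) T_B=(-1.3326,13.6909) sweep=61.5880

bisector direction at 134.8117° = (-0.704779,0.709427)
center distance |VC| = r/sin(θ/2) = 0.849496/sin(59.2060°) = 0.988920
C = V + |VC|·bis = (-1.5384,14.5151)
T_A = V + ((C−V)·d_A)·d_A = V + 0.5063·d_A = (-0.7156,14.3039)
T_B = V + ((C−V)·d_B)·d_B = V + 0.5063·d_B = (-1.3326,13.6909)
sweep = 180° − θ = 61.5880°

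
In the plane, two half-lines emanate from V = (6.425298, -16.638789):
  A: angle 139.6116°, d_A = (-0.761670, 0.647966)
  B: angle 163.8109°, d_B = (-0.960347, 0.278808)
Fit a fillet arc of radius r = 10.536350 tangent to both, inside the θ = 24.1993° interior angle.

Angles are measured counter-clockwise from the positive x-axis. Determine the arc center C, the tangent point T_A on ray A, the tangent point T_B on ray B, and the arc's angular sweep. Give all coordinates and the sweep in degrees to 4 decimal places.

center=(-37.8373,7.1830) T_A=(-31.0101,15.2082) T_B=(-40.7749,-2.9356) sweep=155.8007

bisector direction at 151.7113° = (-0.880570,0.473915)
center distance |VC| = r/sin(θ/2) = 10.536350/sin(12.0997°) = 50.265826
C = V + |VC|·bis = (-37.8373,7.1830)
T_A = V + ((C−V)·d_A)·d_A = V + 49.1491·d_A = (-31.0101,15.2082)
T_B = V + ((C−V)·d_B)·d_B = V + 49.1491·d_B = (-40.7749,-2.9356)
sweep = 180° − θ = 155.8007°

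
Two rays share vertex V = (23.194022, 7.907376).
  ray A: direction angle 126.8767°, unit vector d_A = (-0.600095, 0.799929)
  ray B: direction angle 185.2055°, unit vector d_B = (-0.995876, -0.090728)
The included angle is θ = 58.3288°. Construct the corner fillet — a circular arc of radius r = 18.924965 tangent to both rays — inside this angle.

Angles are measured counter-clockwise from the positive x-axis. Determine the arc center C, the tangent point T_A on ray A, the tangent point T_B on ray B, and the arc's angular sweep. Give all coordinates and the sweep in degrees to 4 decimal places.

bisector direction at 156.0411° = (-0.913837,0.406081)
center distance |VC| = r/sin(θ/2) = 18.924965/sin(29.1644°) = 38.835004
C = V + |VC|·bis = (-12.2948,23.6775)
T_A = V + ((C−V)·d_A)·d_A = V + 33.9117·d_A = (2.8438,35.0343)
T_B = V + ((C−V)·d_B)·d_B = V + 33.9117·d_B = (-10.5778,4.8306)
sweep = 180° − θ = 121.6712°

center=(-12.2948,23.6775) T_A=(2.8438,35.0343) T_B=(-10.5778,4.8306) sweep=121.6712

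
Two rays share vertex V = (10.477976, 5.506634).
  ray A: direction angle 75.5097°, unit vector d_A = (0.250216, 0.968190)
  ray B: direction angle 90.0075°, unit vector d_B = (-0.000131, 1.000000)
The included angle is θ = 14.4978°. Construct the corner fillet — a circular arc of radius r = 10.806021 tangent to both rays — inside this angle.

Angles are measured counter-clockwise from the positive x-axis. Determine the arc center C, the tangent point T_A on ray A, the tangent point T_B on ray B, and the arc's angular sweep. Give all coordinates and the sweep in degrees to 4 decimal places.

center=(21.2729,90.4633) T_A=(31.7352,87.7595) T_B=(10.4669,90.4619) sweep=165.5022

bisector direction at 82.7586° = (0.126050,0.992024)
center distance |VC| = r/sin(θ/2) = 10.806021/sin(7.2489°) = 85.639781
C = V + |VC|·bis = (21.2729,90.4633)
T_A = V + ((C−V)·d_A)·d_A = V + 84.9553·d_A = (31.7352,87.7595)
T_B = V + ((C−V)·d_B)·d_B = V + 84.9553·d_B = (10.4669,90.4619)
sweep = 180° − θ = 165.5022°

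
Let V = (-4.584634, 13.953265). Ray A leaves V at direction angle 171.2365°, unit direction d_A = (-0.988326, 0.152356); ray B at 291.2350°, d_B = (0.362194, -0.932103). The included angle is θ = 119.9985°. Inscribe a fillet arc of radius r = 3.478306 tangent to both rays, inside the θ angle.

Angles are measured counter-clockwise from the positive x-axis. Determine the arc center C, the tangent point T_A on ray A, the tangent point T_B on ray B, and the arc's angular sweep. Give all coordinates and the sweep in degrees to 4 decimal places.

center=(-7.0994,10.8215) T_A=(-6.5695,14.2592) T_B=(-3.8573,12.0814) sweep=60.0015

bisector direction at 231.2357° = (-0.626117,-0.779729)
center distance |VC| = r/sin(θ/2) = 3.478306/sin(59.9993°) = 4.016432
C = V + |VC|·bis = (-7.0994,10.8215)
T_A = V + ((C−V)·d_A)·d_A = V + 2.0083·d_A = (-6.5695,14.2592)
T_B = V + ((C−V)·d_B)·d_B = V + 2.0083·d_B = (-3.8573,12.0814)
sweep = 180° − θ = 60.0015°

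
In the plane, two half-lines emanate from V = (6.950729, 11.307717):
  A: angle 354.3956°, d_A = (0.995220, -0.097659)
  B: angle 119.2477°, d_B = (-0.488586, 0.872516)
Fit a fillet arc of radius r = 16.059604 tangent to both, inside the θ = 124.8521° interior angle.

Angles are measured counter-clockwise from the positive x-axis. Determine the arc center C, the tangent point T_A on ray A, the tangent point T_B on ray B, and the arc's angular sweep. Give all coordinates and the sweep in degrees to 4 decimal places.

center=(16.8655,26.4715) T_A=(15.2971,10.4887) T_B=(2.8532,18.6250) sweep=55.1479

bisector direction at 56.8216° = (0.547247,0.836971)
center distance |VC| = r/sin(θ/2) = 16.059604/sin(62.4260°) = 18.117496
C = V + |VC|·bis = (16.8655,26.4715)
T_A = V + ((C−V)·d_A)·d_A = V + 8.3865·d_A = (15.2971,10.4887)
T_B = V + ((C−V)·d_B)·d_B = V + 8.3865·d_B = (2.8532,18.6250)
sweep = 180° − θ = 55.1479°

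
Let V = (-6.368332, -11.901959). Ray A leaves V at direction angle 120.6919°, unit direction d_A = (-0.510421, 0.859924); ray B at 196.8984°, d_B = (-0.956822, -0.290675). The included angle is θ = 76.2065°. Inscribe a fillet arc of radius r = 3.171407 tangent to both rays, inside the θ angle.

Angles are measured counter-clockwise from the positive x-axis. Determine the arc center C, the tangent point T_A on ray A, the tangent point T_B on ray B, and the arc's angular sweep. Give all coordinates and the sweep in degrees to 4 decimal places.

bisector direction at 158.7952° = (-0.932293,0.361703)
center distance |VC| = r/sin(θ/2) = 3.171407/sin(38.1033°) = 5.139373
C = V + |VC|·bis = (-11.1597,-10.0430)
T_A = V + ((C−V)·d_A)·d_A = V + 4.0442·d_A = (-8.4326,-8.4243)
T_B = V + ((C−V)·d_B)·d_B = V + 4.0442·d_B = (-10.2379,-13.0775)
sweep = 180° − θ = 103.7935°

center=(-11.1597,-10.0430) T_A=(-8.4326,-8.4243) T_B=(-10.2379,-13.0775) sweep=103.7935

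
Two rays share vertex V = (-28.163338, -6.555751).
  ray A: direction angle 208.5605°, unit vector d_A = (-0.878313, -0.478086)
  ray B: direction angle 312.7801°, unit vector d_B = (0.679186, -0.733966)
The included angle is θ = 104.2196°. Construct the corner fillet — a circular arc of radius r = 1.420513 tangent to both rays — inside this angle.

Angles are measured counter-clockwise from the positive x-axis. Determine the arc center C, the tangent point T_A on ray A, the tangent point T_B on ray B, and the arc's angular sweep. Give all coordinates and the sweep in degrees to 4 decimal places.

bisector direction at 260.6703° = (-0.162115,-0.986772)
center distance |VC| = r/sin(θ/2) = 1.420513/sin(52.1098°) = 1.799965
C = V + |VC|·bis = (-28.4551,-8.3319)
T_A = V + ((C−V)·d_A)·d_A = V + 1.1054·d_A = (-29.1343,-7.0843)
T_B = V + ((C−V)·d_B)·d_B = V + 1.1054·d_B = (-27.4125,-7.3671)
sweep = 180° − θ = 75.7804°

center=(-28.4551,-8.3319) T_A=(-29.1343,-7.0843) T_B=(-27.4125,-7.3671) sweep=75.7804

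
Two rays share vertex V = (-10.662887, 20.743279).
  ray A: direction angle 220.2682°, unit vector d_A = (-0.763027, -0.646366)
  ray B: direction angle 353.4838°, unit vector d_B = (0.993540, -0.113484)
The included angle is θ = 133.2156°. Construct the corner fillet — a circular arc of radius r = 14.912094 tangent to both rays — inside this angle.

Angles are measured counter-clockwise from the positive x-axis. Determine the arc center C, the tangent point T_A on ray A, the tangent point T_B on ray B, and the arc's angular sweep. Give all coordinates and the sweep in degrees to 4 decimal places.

center=(-5.9462,5.1955) T_A=(-15.5849,16.5738) T_B=(-4.2539,20.0112) sweep=46.7844

bisector direction at 286.8760° = (0.290301,-0.956935)
center distance |VC| = r/sin(θ/2) = 14.912094/sin(66.6078°) = 16.247497
C = V + |VC|·bis = (-5.9462,5.1955)
T_A = V + ((C−V)·d_A)·d_A = V + 6.4506·d_A = (-15.5849,16.5738)
T_B = V + ((C−V)·d_B)·d_B = V + 6.4506·d_B = (-4.2539,20.0112)
sweep = 180° − θ = 46.7844°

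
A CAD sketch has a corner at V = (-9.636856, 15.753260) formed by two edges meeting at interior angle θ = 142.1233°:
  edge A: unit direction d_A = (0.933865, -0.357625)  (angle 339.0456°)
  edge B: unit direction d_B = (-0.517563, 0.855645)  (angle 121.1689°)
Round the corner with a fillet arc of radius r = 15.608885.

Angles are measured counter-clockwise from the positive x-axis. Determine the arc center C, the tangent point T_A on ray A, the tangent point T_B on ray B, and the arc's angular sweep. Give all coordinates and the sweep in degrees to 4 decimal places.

bisector direction at 50.1073° = (0.641353,0.767246)
center distance |VC| = r/sin(θ/2) = 15.608885/sin(71.0617°) = 16.502175
C = V + |VC|·bis = (0.9469,28.4145)
T_A = V + ((C−V)·d_A)·d_A = V + 5.3558·d_A = (-4.6353,13.8379)
T_B = V + ((C−V)·d_B)·d_B = V + 5.3558·d_B = (-12.4088,20.3359)
sweep = 180° − θ = 37.8767°

center=(0.9469,28.4145) T_A=(-4.6353,13.8379) T_B=(-12.4088,20.3359) sweep=37.8767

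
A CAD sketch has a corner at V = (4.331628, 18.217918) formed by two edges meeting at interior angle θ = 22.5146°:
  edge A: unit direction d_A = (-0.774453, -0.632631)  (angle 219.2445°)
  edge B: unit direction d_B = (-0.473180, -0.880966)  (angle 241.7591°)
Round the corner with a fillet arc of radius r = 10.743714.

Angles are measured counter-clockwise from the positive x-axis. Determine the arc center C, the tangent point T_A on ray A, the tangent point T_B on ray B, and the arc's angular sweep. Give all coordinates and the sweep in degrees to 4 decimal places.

center=(-30.6737,-24.2497) T_A=(-37.4705,-15.9292) T_B=(-21.2089,-29.3334) sweep=157.4854

bisector direction at 230.5018° = (-0.636054,-0.771645)
center distance |VC| = r/sin(θ/2) = 10.743714/sin(11.2573°) = 55.035210
C = V + |VC|·bis = (-30.6737,-24.2497)
T_A = V + ((C−V)·d_A)·d_A = V + 53.9764·d_A = (-37.4705,-15.9292)
T_B = V + ((C−V)·d_B)·d_B = V + 53.9764·d_B = (-21.2089,-29.3334)
sweep = 180° − θ = 157.4854°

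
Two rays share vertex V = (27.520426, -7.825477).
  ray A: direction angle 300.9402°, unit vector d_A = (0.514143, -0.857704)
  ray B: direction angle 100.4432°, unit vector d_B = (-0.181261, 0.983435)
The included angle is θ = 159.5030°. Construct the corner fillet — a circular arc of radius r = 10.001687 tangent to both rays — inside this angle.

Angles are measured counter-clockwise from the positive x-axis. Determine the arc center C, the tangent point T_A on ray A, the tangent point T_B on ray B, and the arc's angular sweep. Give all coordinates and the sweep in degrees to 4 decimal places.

bisector direction at 20.6917° = (0.935495,0.353339)
center distance |VC| = r/sin(θ/2) = 10.001687/sin(79.7515°) = 10.163848
C = V + |VC|·bis = (37.0287,-4.2342)
T_A = V + ((C−V)·d_A)·d_A = V + 1.8083·d_A = (28.4502,-9.3765)
T_B = V + ((C−V)·d_B)·d_B = V + 1.8083·d_B = (27.1926,-6.0471)
sweep = 180° − θ = 20.4970°

center=(37.0287,-4.2342) T_A=(28.4502,-9.3765) T_B=(27.1926,-6.0471) sweep=20.4970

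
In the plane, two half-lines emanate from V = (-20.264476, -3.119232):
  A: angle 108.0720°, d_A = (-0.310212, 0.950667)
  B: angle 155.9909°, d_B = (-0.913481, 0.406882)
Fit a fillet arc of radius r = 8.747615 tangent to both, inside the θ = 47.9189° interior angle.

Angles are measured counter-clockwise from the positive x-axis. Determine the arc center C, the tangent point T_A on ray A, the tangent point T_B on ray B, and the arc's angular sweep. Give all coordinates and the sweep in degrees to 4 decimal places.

center=(-34.6871,12.8810) T_A=(-26.3710,15.5946) T_B=(-38.2463,4.8902) sweep=132.0811

bisector direction at 132.0315° = (-0.669538,0.742777)
center distance |VC| = r/sin(θ/2) = 8.747615/sin(23.9595°) = 21.541075
C = V + |VC|·bis = (-34.6871,12.8810)
T_A = V + ((C−V)·d_A)·d_A = V + 19.6849·d_A = (-26.3710,15.5946)
T_B = V + ((C−V)·d_B)·d_B = V + 19.6849·d_B = (-38.2463,4.8902)
sweep = 180° − θ = 132.0811°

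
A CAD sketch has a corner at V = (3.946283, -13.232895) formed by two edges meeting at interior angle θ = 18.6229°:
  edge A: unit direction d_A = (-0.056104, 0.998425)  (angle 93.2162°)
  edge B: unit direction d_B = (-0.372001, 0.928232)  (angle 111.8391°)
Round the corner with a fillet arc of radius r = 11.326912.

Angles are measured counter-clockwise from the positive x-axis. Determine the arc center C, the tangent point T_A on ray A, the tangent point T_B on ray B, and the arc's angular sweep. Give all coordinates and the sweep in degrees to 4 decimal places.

bisector direction at 102.5277° = (-0.216911,0.976191)
center distance |VC| = r/sin(θ/2) = 11.326912/sin(9.3115°) = 70.005190
C = V + |VC|·bis = (-11.2386,55.1056)
T_A = V + ((C−V)·d_A)·d_A = V + 69.0828·d_A = (0.0705,55.7411)
T_B = V + ((C−V)·d_B)·d_B = V + 69.0828·d_B = (-21.7526,50.8919)
sweep = 180° − θ = 161.3771°

center=(-11.2386,55.1056) T_A=(0.0705,55.7411) T_B=(-21.7526,50.8919) sweep=161.3771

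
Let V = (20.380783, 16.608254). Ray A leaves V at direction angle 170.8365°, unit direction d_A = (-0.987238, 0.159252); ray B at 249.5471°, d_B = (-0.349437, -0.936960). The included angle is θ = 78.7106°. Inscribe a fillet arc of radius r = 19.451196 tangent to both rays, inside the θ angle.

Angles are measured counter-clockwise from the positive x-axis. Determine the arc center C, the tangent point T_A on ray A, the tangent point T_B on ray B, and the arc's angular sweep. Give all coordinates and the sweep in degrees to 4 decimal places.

center=(-6.1321,1.1824) T_A=(-3.0345,20.3854) T_B=(12.0928,-5.6145) sweep=101.2894

bisector direction at 210.1918° = (-0.864347,-0.502896)
center distance |VC| = r/sin(θ/2) = 19.451196/sin(39.3553°) = 30.673953
C = V + |VC|·bis = (-6.1321,1.1824)
T_A = V + ((C−V)·d_A)·d_A = V + 23.7180·d_A = (-3.0345,20.3854)
T_B = V + ((C−V)·d_B)·d_B = V + 23.7180·d_B = (12.0928,-5.6145)
sweep = 180° − θ = 101.2894°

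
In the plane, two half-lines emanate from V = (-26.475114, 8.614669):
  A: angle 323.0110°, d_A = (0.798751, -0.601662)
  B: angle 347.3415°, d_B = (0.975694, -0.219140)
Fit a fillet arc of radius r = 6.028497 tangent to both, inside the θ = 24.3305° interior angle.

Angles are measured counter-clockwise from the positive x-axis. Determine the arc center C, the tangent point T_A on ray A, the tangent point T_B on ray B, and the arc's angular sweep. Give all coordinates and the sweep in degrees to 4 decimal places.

bisector direction at 335.1763° = (0.907604,-0.419828)
center distance |VC| = r/sin(θ/2) = 6.028497/sin(12.1653°) = 28.607418
C = V + |VC|·bis = (-0.5109,-3.3955)
T_A = V + ((C−V)·d_A)·d_A = V + 27.9650·d_A = (-4.1380,-8.2108)
T_B = V + ((C−V)·d_B)·d_B = V + 27.9650·d_B = (0.8102,2.4864)
sweep = 180° − θ = 155.6695°

center=(-0.5109,-3.3955) T_A=(-4.1380,-8.2108) T_B=(0.8102,2.4864) sweep=155.6695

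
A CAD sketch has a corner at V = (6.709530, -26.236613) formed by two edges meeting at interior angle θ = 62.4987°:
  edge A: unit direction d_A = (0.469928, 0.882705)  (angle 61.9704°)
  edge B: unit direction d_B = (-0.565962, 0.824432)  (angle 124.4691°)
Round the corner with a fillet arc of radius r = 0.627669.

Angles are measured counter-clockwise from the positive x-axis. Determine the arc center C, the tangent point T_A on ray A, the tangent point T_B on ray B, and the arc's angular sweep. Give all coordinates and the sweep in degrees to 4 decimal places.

center=(6.6416,-25.0286) T_A=(7.1956,-25.3235) T_B=(6.1241,-25.3838) sweep=117.5013

bisector direction at 93.2198° = (-0.056166,0.998421)
center distance |VC| = r/sin(θ/2) = 0.627669/sin(31.2493°) = 1.209933
C = V + |VC|·bis = (6.6416,-25.0286)
T_A = V + ((C−V)·d_A)·d_A = V + 1.0344·d_A = (7.1956,-25.3235)
T_B = V + ((C−V)·d_B)·d_B = V + 1.0344·d_B = (6.1241,-25.3838)
sweep = 180° − θ = 117.5013°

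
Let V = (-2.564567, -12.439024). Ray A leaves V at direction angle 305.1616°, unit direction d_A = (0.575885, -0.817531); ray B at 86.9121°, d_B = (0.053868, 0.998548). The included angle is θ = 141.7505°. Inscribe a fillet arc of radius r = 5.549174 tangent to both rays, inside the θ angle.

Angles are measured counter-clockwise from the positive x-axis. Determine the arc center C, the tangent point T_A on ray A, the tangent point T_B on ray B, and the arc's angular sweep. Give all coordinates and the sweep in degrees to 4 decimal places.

bisector direction at 16.0369° = (0.961084,0.276256)
center distance |VC| = r/sin(θ/2) = 5.549174/sin(70.8752°) = 5.873338
C = V + |VC|·bis = (3.0802,-10.8165)
T_A = V + ((C−V)·d_A)·d_A = V + 1.9243·d_A = (-1.4564,-14.0122)
T_B = V + ((C−V)·d_B)·d_B = V + 1.9243·d_B = (-2.4609,-10.5176)
sweep = 180° − θ = 38.2495°

center=(3.0802,-10.8165) T_A=(-1.4564,-14.0122) T_B=(-2.4609,-10.5176) sweep=38.2495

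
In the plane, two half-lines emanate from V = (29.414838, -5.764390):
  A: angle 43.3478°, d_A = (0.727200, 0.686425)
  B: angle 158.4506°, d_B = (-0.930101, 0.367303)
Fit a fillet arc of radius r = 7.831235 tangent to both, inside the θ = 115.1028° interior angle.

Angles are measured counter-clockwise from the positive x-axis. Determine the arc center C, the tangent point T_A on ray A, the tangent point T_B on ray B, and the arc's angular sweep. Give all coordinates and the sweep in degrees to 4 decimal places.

center=(27.6601,3.3483) T_A=(33.0357,-2.3466) T_B=(24.7837,-3.9355) sweep=64.8972

bisector direction at 100.8992° = (-0.189082,0.981961)
center distance |VC| = r/sin(θ/2) = 7.831235/sin(57.5514°) = 9.280110
C = V + |VC|·bis = (27.6601,3.3483)
T_A = V + ((C−V)·d_A)·d_A = V + 4.9792·d_A = (33.0357,-2.3466)
T_B = V + ((C−V)·d_B)·d_B = V + 4.9792·d_B = (24.7837,-3.9355)
sweep = 180° − θ = 64.8972°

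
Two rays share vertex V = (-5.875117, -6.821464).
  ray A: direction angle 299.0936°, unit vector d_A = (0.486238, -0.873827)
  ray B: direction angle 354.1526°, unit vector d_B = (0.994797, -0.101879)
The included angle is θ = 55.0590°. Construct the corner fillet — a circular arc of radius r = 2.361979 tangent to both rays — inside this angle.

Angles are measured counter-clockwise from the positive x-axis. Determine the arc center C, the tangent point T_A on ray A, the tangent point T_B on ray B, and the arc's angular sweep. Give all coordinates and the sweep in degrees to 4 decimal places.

bisector direction at 326.6231° = (0.835070,-0.550144)
center distance |VC| = r/sin(θ/2) = 2.361979/sin(27.5295°) = 5.110238
C = V + |VC|·bis = (-1.6077,-9.6328)
T_A = V + ((C−V)·d_A)·d_A = V + 4.5316·d_A = (-3.6717,-10.7813)
T_B = V + ((C−V)·d_B)·d_B = V + 4.5316·d_B = (-1.3671,-7.2831)
sweep = 180° − θ = 124.9410°

center=(-1.6077,-9.6328) T_A=(-3.6717,-10.7813) T_B=(-1.3671,-7.2831) sweep=124.9410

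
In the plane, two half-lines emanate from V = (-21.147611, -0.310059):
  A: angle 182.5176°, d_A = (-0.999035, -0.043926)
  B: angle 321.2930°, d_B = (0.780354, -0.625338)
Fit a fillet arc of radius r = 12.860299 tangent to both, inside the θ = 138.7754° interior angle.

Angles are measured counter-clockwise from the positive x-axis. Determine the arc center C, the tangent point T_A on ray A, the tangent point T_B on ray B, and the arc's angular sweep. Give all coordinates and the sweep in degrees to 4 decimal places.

center=(-25.4151,-13.3704) T_A=(-25.9800,-0.5225) T_B=(-17.3730,-3.3348) sweep=41.2246

bisector direction at 251.9053° = (-0.310589,-0.950544)
center distance |VC| = r/sin(θ/2) = 12.860299/sin(69.3877°) = 13.739871
C = V + |VC|·bis = (-25.4151,-13.3704)
T_A = V + ((C−V)·d_A)·d_A = V + 4.8370·d_A = (-25.9800,-0.5225)
T_B = V + ((C−V)·d_B)·d_B = V + 4.8370·d_B = (-17.3730,-3.3348)
sweep = 180° − θ = 41.2246°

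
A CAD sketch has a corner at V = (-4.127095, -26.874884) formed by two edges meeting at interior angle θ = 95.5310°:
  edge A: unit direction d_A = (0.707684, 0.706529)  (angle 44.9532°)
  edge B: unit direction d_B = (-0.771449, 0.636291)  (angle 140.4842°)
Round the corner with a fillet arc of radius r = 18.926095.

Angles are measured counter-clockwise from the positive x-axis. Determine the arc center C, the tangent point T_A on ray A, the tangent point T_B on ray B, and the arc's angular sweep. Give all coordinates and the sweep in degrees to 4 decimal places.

center=(-5.3396,-1.3417) T_A=(8.0323,-14.7354) T_B=(-17.3821,-15.9422) sweep=84.4690

bisector direction at 92.7187° = (-0.047432,0.998874)
center distance |VC| = r/sin(θ/2) = 18.926095/sin(47.7655°) = 25.561987
C = V + |VC|·bis = (-5.3396,-1.3417)
T_A = V + ((C−V)·d_A)·d_A = V + 17.1819·d_A = (8.0323,-14.7354)
T_B = V + ((C−V)·d_B)·d_B = V + 17.1819·d_B = (-17.3821,-15.9422)
sweep = 180° − θ = 84.4690°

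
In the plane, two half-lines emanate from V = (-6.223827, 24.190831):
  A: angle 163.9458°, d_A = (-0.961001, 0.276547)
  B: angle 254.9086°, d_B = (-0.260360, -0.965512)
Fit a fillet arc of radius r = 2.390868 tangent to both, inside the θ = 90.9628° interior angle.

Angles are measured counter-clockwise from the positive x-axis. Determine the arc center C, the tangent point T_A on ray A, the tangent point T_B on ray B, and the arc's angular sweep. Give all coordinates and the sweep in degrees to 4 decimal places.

bisector direction at 209.4272° = (-0.870981,-0.491317)
center distance |VC| = r/sin(θ/2) = 2.390868/sin(45.4814°) = 3.353143
C = V + |VC|·bis = (-9.1444,22.5434)
T_A = V + ((C−V)·d_A)·d_A = V + 2.3510·d_A = (-8.4832,24.8410)
T_B = V + ((C−V)·d_B)·d_B = V + 2.3510·d_B = (-6.8359,21.9209)
sweep = 180° − θ = 89.0372°

center=(-9.1444,22.5434) T_A=(-8.4832,24.8410) T_B=(-6.8359,21.9209) sweep=89.0372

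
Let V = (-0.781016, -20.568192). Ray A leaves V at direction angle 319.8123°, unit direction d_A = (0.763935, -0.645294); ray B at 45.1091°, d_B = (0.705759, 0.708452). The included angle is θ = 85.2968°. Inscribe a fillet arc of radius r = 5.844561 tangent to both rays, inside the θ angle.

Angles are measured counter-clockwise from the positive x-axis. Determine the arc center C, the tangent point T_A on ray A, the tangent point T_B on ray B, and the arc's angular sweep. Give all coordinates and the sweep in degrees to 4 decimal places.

bisector direction at 2.4607° = (0.999078,0.042934)
center distance |VC| = r/sin(θ/2) = 5.844561/sin(42.6484°) = 8.626690
C = V + |VC|·bis = (7.8377,-20.1978)
T_A = V + ((C−V)·d_A)·d_A = V + 6.3451·d_A = (4.0663,-24.6627)
T_B = V + ((C−V)·d_B)·d_B = V + 6.3451·d_B = (3.6971,-16.0730)
sweep = 180° − θ = 94.7032°

center=(7.8377,-20.1978) T_A=(4.0663,-24.6627) T_B=(3.6971,-16.0730) sweep=94.7032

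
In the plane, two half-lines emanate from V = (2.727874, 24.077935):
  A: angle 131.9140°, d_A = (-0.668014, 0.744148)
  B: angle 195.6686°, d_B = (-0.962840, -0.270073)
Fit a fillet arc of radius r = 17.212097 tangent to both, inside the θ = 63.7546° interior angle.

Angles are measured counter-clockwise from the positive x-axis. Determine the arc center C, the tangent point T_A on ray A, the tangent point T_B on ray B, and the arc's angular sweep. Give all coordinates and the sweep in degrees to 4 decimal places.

bisector direction at 163.7913° = (-0.960251,0.279137)
center distance |VC| = r/sin(θ/2) = 17.212097/sin(31.8773°) = 32.592376
C = V + |VC|·bis = (-28.5690,33.1757)
T_A = V + ((C−V)·d_A)·d_A = V + 27.6768·d_A = (-15.7606,44.6736)
T_B = V + ((C−V)·d_B)·d_B = V + 27.6768·d_B = (-23.9205,16.6032)
sweep = 180° − θ = 116.2454°

center=(-28.5690,33.1757) T_A=(-15.7606,44.6736) T_B=(-23.9205,16.6032) sweep=116.2454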